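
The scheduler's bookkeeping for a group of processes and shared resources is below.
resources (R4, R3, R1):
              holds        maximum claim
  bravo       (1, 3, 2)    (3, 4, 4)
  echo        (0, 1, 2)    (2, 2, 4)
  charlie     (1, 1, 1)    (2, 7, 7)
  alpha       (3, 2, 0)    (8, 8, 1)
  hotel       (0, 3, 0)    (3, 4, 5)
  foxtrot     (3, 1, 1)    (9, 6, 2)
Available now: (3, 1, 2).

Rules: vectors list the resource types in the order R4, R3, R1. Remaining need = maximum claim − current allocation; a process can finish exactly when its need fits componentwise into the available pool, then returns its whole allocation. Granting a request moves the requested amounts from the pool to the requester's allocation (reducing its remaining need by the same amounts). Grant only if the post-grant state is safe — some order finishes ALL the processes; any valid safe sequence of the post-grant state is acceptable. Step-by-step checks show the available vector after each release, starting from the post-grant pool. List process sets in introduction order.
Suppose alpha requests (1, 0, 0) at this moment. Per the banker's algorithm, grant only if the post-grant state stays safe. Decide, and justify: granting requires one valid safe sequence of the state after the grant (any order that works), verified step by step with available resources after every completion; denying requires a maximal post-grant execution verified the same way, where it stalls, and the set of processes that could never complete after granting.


GRANT: granting preserves safety; a valid post-grant sequence is bravo, echo, hotel, charlie, alpha, foxtrot.
Key observation: post-grant, (2, 1, 2) remains, and an order beginning with bravo completes everyone.
Step-by-step check of the post-grant state:
  pool = (2, 1, 2)
  bravo needs (2, 1, 2) <= (2, 1, 2) -> finishes; pool += (1, 3, 2) = (3, 4, 4)
  echo needs (2, 1, 2) <= (3, 4, 4) -> finishes; pool += (0, 1, 2) = (3, 5, 6)
  hotel needs (3, 1, 5) <= (3, 5, 6) -> finishes; pool += (0, 3, 0) = (3, 8, 6)
  charlie needs (1, 6, 6) <= (3, 8, 6) -> finishes; pool += (1, 1, 1) = (4, 9, 7)
  alpha needs (4, 6, 1) <= (4, 9, 7) -> finishes; pool += (4, 2, 0) = (8, 11, 7)
  foxtrot needs (6, 5, 1) <= (8, 11, 7) -> finishes; pool += (3, 1, 1) = (11, 12, 8)


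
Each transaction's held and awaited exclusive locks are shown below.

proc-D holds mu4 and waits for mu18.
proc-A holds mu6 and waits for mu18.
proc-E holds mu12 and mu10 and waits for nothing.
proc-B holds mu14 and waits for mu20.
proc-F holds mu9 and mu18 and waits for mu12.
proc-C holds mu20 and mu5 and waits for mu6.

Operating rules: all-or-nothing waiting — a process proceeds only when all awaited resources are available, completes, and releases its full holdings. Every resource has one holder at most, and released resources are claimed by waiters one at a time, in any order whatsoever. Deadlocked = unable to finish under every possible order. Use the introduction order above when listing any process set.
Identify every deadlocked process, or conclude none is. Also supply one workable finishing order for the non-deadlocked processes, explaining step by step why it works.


The deadlocked set is empty.
Key observation: all waits point, directly or indirectly, at processes that can finish, so nothing is permanently blocked.
The rest can finish in the order proc-E, proc-F, proc-A, proc-C, proc-B, proc-D.
Verifying each step:
  run proc-E (it waits on nothing); releases mu12 and mu10
  proc-F: everything it awaited (mu12) is free; runs, freeing mu9 and mu18
  proc-A: everything it awaited (mu18) is free; runs, freeing mu6
  proc-C: everything it awaited (mu6) is free; runs, freeing mu20 and mu5
  proc-B: everything it awaited (mu20) is free; runs, freeing mu14
  proc-D: everything it awaited (mu18) is free; runs, freeing mu4


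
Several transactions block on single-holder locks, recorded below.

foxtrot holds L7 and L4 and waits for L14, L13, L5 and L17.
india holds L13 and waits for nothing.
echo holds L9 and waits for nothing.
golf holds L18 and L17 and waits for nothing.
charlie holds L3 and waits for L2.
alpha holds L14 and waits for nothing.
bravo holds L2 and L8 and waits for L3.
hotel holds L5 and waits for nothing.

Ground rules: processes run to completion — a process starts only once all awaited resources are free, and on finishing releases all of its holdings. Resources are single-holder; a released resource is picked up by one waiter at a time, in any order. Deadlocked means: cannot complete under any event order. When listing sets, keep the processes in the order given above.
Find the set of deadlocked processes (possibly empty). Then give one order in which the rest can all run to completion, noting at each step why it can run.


Deadlocked set: charlie and bravo.
Key observation: the loop charlie -> bravo -> charlie blocks itself forever; no other process is dragged down with it.
A valid finishing order for the others: echo, alpha, golf, hotel, india, foxtrot.
Verifying each step:
  echo: no waits; runs immediately, freeing L9
  alpha: no waits; runs immediately, freeing L14
  golf: no waits; runs immediately, freeing L18 and L17
  hotel: no waits; runs immediately, freeing L5
  india: no waits; runs immediately, freeing L13
  foxtrot waits on L14, L13, L5 and L17 — all released -> runs and releases L7 and L4


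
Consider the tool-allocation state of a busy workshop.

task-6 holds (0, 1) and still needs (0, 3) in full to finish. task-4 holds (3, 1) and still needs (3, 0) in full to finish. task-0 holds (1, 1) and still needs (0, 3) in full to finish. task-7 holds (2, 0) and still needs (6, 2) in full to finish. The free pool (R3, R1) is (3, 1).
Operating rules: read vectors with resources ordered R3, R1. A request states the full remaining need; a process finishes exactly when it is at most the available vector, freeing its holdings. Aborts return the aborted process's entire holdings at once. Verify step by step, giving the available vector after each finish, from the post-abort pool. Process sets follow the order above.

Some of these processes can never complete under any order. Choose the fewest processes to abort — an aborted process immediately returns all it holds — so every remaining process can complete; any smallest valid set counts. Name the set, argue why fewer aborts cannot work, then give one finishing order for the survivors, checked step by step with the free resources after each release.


Abort task-6.
Key observation: aborting task-6 returns (0, 1), and task-0 — hopeless before — runs at step 2 with the returned capacity in the pool.
No smaller set exists: with zero aborts the deadlock remains.
One survivor order: task-4, task-0, task-7. Verifying each step (post-abort pool first):
  pool = (3, 2)
  run task-4 (needs (3, 0), free (3, 2)); after release of (3, 1) the pool is (6, 3)
  run task-0 (needs (0, 3), free (6, 3)); after release of (1, 1) the pool is (7, 4)
  run task-7 (needs (6, 2), free (7, 4)); after release of (2, 0) the pool is (9, 4)


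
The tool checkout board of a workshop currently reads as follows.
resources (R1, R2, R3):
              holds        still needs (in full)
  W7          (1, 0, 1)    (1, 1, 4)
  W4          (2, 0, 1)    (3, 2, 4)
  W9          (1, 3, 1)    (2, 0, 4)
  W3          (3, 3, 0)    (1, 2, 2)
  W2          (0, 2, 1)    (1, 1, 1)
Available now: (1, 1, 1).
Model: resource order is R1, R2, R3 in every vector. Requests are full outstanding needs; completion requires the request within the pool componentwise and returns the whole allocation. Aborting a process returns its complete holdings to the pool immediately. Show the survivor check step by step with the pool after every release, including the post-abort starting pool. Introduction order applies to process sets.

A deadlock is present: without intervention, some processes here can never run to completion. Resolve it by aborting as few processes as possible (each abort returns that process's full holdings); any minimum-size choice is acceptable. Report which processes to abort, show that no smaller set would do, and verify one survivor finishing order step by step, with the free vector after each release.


Minimum abort set: W7 and W4.
Key observation: the returned (3, 0, 2) from W7 and W4 is what brings W9 — unrunnable before, under any order — into play at step 2.
No one abort is enough; case by case: W7 alone leaves W4 blocked (short on R3); W4 alone leaves W7 blocked (short on R3); W9 alone leaves W7 blocked (short on R3); W3 alone leaves W7 blocked (short on R3); W2 alone leaves W7 blocked (short on R3).
Survivors finish in the order: W2, W9, W3. Check, step by step (pool after the aborts first):
  pool = (4, 1, 3)
  W2: need (1, 1, 1) fits (4, 1, 3); releases (0, 2, 1), pool now (4, 3, 4)
  W9: need (2, 0, 4) fits (4, 3, 4); releases (1, 3, 1), pool now (5, 6, 5)
  W3: need (1, 2, 2) fits (5, 6, 5); releases (3, 3, 0), pool now (8, 9, 5)


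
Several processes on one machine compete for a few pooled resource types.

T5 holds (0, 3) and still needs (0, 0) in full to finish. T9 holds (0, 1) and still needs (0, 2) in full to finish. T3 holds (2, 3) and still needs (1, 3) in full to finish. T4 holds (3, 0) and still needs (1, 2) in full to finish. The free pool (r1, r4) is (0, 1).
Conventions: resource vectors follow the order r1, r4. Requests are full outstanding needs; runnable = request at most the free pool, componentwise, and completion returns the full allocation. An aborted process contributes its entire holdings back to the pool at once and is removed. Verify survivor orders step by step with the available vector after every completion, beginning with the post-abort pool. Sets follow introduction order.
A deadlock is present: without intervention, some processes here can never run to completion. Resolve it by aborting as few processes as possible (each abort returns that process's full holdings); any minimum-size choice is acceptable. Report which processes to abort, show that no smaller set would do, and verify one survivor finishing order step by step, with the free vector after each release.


Abort T3.
Key observation: T4 had no path to completion before; after the abort of T3 ((2, 3) returned), step 3 is where it fits.
Minimality: the empty abort set fails — the state is deadlocked as it stands.
Survivors finish in the order: T5, T9, T4. Walking it through (pool after the aborts first):
  pool = (2, 4)
  T5 needs (0, 0) <= (2, 4) -> finishes; pool += (0, 3) = (2, 7)
  T9 needs (0, 2) <= (2, 7) -> finishes; pool += (0, 1) = (2, 8)
  T4 needs (1, 2) <= (2, 8) -> finishes; pool += (3, 0) = (5, 8)


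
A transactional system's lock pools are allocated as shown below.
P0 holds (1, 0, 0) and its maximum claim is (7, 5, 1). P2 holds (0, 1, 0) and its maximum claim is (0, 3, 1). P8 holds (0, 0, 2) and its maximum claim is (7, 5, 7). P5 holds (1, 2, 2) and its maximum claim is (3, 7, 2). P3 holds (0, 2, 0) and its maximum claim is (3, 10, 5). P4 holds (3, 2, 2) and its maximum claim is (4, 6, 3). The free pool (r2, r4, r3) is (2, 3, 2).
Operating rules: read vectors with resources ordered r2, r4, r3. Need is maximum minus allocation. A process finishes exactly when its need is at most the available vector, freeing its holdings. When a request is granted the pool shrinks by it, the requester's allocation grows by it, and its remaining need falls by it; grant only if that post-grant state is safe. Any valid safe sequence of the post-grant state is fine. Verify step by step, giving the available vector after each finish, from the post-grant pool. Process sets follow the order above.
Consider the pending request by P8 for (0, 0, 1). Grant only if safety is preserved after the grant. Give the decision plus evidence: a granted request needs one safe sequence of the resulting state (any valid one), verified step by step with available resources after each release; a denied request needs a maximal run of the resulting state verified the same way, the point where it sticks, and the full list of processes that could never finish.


GRANT. The post-grant state is safe; one safe sequence: P2, P4, P5, P0, P8, P3.
Key observation: granting shrinks the pool to (2, 3, 1), yet P2 still fits and the chain goes through.
Check on the post-grant state, step by step:
  pool = (2, 3, 1)
  P2: need (0, 2, 1) fits (2, 3, 1); releases (0, 1, 0), pool now (2, 4, 1)
  P4: need (1, 4, 1) fits (2, 4, 1); releases (3, 2, 2), pool now (5, 6, 3)
  P5: need (2, 5, 0) fits (5, 6, 3); releases (1, 2, 2), pool now (6, 8, 5)
  P0: need (6, 5, 1) fits (6, 8, 5); releases (1, 0, 0), pool now (7, 8, 5)
  P8: need (7, 5, 4) fits (7, 8, 5); releases (0, 0, 3), pool now (7, 8, 8)
  P3: need (3, 8, 5) fits (7, 8, 8); releases (0, 2, 0), pool now (7, 10, 8)


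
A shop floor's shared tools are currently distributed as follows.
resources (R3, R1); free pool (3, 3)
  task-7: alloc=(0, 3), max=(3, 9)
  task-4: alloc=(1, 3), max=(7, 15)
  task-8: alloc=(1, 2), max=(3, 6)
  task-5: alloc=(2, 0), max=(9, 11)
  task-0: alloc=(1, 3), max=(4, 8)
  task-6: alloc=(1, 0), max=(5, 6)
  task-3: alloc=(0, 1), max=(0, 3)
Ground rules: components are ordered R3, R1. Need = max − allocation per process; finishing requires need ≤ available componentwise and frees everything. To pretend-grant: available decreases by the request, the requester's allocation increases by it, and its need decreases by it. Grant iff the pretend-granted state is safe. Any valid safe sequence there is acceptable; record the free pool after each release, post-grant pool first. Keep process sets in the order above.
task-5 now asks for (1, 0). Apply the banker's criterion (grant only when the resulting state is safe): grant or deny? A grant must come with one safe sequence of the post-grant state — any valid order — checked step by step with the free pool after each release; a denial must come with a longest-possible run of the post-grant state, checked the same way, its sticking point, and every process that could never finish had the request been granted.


DENY. Granting would leave the state unsafe.
Key observation: R3 is the bottleneck — with task-3, task-8, task-0, task-7, task-6 done the pool holds (5, 12), short of every remaining need.
On the post-grant state, task-3, task-8, task-0, task-7, task-6 is a maximal run — nothing extends it. Step-by-step check:
  pool = (2, 3)
  task-3: need (0, 2) fits (2, 3); releases (0, 1), pool now (2, 4)
  task-8: need (2, 4) fits (2, 4); releases (1, 2), pool now (3, 6)
  task-0: need (3, 5) fits (3, 6); releases (1, 3), pool now (4, 9)
  task-7: need (3, 6) fits (4, 9); releases (0, 3), pool now (4, 12)
  task-6: need (4, 6) fits (4, 12); releases (1, 0), pool now (5, 12)
  task-4 cannot run: need (6, 12) vs free (5, 12) (insufficient R3)
  task-5 cannot run: need (6, 11) vs free (5, 12) (insufficient R3)
Processes that could never finish after the grant: task-4 and task-5.


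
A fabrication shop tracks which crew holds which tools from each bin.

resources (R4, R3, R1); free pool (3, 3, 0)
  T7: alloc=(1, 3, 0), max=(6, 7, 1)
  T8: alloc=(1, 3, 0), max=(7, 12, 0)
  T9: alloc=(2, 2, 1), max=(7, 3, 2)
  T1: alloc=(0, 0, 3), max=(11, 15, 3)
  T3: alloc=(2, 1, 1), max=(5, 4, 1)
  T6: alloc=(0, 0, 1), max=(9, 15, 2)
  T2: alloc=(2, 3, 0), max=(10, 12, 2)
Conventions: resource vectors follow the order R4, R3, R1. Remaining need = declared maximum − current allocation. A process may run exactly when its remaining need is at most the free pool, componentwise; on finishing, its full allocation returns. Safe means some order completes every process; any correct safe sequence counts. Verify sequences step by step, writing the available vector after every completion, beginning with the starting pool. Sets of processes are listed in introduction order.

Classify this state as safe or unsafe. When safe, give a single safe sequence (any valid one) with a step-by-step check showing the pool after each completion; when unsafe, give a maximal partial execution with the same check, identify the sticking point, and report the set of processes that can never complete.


SAFE. One safe sequence: T3, T9, T7, T8, T2, T1, T6.
Key observation: the first exact fit in this order is T3 — it needs (3, 3, 0) with (3, 3, 0) free, meeting a requested resource to the last unit.
Walking it through:
  pool = (3, 3, 0)
  run T3 (needs (3, 3, 0), free (3, 3, 0)); after release of (2, 1, 1) the pool is (5, 4, 1)
  run T9 (needs (5, 1, 1), free (5, 4, 1)); after release of (2, 2, 1) the pool is (7, 6, 2)
  run T7 (needs (5, 4, 1), free (7, 6, 2)); after release of (1, 3, 0) the pool is (8, 9, 2)
  run T8 (needs (6, 9, 0), free (8, 9, 2)); after release of (1, 3, 0) the pool is (9, 12, 2)
  run T2 (needs (8, 9, 2), free (9, 12, 2)); after release of (2, 3, 0) the pool is (11, 15, 2)
  run T1 (needs (11, 15, 0), free (11, 15, 2)); after release of (0, 0, 3) the pool is (11, 15, 5)
  run T6 (needs (9, 15, 1), free (11, 15, 5)); after release of (0, 0, 1) the pool is (11, 15, 6)


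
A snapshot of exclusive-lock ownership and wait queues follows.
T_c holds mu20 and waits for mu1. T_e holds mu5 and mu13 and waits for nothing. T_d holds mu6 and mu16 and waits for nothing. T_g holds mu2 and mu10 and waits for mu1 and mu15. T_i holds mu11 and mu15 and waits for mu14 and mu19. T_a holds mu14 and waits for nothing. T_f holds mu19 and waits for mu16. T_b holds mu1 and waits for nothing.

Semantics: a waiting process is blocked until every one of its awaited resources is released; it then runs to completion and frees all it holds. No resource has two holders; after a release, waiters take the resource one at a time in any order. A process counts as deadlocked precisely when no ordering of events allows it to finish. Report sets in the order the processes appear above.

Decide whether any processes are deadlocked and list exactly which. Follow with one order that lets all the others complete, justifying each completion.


Nothing here is deadlocked.
Key observation: although several processes wait, no cycle exists — each chain bottoms out at a free runner.
A valid finishing order for the others: T_b, T_a, T_d, T_e, T_f, T_c, T_i, T_g.
Verifying each step:
  run T_b (it waits on nothing); releases mu1
  run T_a (it waits on nothing); releases mu14
  run T_d (it waits on nothing); releases mu6 and mu16
  run T_e (it waits on nothing); releases mu5 and mu13
  T_f: everything it awaited (mu16) is free; runs, freeing mu19
  T_c: everything it awaited (mu1) is free; runs, freeing mu20
  T_i: everything it awaited (mu14 and mu19) is free; runs, freeing mu11 and mu15
  T_g: everything it awaited (mu1 and mu15) is free; runs, freeing mu2 and mu10


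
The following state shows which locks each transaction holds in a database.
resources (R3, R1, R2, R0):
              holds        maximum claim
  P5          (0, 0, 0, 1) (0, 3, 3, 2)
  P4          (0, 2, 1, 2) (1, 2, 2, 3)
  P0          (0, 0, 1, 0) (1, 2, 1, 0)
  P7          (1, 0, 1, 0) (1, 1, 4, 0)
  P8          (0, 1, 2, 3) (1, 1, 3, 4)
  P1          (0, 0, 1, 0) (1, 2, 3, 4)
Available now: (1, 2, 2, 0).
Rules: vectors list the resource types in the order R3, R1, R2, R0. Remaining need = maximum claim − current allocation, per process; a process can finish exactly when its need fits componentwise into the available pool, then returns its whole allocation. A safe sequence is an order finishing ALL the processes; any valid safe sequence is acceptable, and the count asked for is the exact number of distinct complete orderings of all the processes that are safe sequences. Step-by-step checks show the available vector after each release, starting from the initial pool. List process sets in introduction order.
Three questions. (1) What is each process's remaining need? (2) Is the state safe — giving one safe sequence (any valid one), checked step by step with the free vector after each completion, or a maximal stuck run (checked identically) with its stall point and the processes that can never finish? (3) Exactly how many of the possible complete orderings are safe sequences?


(1) Outstanding need per process (order R3, R1, R2, R0):
  P5: (0, 3, 3, 1)
  P4: (1, 0, 1, 1)
  P0: (1, 2, 0, 0)
  P7: (0, 1, 3, 0)
  P8: (1, 0, 1, 1)
  P1: (1, 2, 2, 4)
(2) UNSAFE — no complete ordering exists.
Key observation: no order helps: past P0, P7, the free pool tops out at (2, 2, 4, 0), below what each blocked process needs in R0.
Going as far as possible: P0, P7; after that, nothing fits. Verifying each step:
  pool = (1, 2, 2, 0)
  run P0 (needs (1, 2, 0, 0), free (1, 2, 2, 0)); after release of (0, 0, 1, 0) the pool is (1, 2, 3, 0)
  run P7 (needs (0, 1, 3, 0), free (1, 2, 3, 0)); after release of (1, 0, 1, 0) the pool is (2, 2, 4, 0)
  P5 still needs (0, 3, 3, 1) but only (2, 2, 4, 0) is free — short on R1 and R0
  P4 still needs (1, 0, 1, 1) but only (2, 2, 4, 0) is free — short on R0
  P8 still needs (1, 0, 1, 1) but only (2, 2, 4, 0) is free — short on R0
  P1 still needs (1, 2, 2, 4) but only (2, 2, 4, 0) is free — short on R0
Never able to finish: P5, P4, P8 and P1.
(3) Precisely 0 of the possible complete orderings are safe sequences.


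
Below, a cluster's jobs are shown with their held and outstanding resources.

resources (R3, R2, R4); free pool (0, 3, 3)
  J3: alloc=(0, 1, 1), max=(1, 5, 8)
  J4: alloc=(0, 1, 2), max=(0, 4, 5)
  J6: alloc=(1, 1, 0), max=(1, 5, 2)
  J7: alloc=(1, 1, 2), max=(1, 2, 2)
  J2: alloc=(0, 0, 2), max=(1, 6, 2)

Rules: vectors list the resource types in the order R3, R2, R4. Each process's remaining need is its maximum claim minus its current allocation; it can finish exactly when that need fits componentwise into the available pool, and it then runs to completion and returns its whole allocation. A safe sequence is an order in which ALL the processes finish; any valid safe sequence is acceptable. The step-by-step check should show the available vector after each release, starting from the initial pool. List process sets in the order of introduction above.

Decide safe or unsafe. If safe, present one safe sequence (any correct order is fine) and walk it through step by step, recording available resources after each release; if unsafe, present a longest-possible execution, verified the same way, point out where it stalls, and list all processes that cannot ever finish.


The state is SAFE; one workable sequence: J7, J4, J6, J2, J3.
Key observation: J2 marks the first exact bind of the order: its need (1, 6, 0) fits the free (2, 6, 7) with zero slack on a requested resource.
Walking it through:
  pool = (0, 3, 3)
  run J7 (needs (0, 1, 0), free (0, 3, 3)); after release of (1, 1, 2) the pool is (1, 4, 5)
  run J4 (needs (0, 3, 3), free (1, 4, 5)); after release of (0, 1, 2) the pool is (1, 5, 7)
  run J6 (needs (0, 4, 2), free (1, 5, 7)); after release of (1, 1, 0) the pool is (2, 6, 7)
  run J2 (needs (1, 6, 0), free (2, 6, 7)); after release of (0, 0, 2) the pool is (2, 6, 9)
  run J3 (needs (1, 4, 7), free (2, 6, 9)); after release of (0, 1, 1) the pool is (2, 7, 10)


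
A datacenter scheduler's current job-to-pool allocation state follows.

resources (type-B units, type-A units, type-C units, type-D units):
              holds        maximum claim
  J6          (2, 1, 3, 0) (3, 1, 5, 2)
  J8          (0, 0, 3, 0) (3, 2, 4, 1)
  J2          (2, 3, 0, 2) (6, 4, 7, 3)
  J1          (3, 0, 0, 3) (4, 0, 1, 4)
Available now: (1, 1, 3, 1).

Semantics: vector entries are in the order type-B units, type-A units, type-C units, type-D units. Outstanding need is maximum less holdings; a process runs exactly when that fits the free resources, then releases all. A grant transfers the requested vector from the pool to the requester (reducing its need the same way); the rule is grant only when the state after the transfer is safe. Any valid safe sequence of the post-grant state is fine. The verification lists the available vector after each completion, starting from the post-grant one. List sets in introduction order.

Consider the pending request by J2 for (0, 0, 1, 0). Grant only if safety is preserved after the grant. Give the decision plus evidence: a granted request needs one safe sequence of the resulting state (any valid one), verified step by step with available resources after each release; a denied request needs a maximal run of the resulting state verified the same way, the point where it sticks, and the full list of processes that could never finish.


GRANT. The post-grant state is safe; one safe sequence: J1, J6, J8, J2.
Key observation: (1, 1, 2, 1) free after granting still covers J1 first, and each release covers the next.
Verifying the post-grant state step by step:
  pool = (1, 1, 2, 1)
  run J1 (needs (1, 0, 1, 1), free (1, 1, 2, 1)); after release of (3, 0, 0, 3) the pool is (4, 1, 2, 4)
  run J6 (needs (1, 0, 2, 2), free (4, 1, 2, 4)); after release of (2, 1, 3, 0) the pool is (6, 2, 5, 4)
  run J8 (needs (3, 2, 1, 1), free (6, 2, 5, 4)); after release of (0, 0, 3, 0) the pool is (6, 2, 8, 4)
  run J2 (needs (4, 1, 6, 1), free (6, 2, 8, 4)); after release of (2, 3, 1, 2) the pool is (8, 5, 9, 6)


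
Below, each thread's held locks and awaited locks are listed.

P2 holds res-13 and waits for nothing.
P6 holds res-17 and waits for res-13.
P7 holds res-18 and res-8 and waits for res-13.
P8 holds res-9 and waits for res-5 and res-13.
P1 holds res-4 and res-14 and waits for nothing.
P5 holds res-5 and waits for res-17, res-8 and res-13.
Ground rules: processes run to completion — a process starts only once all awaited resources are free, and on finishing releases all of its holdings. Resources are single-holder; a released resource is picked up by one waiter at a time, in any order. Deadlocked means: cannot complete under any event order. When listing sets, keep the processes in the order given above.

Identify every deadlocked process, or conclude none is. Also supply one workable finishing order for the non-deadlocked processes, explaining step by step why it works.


No process is deadlocked.
Key observation: no waiting chain loops back on itself — every chain ends at a process that waits on nothing, so everyone eventually runs.
A valid finishing order for the others: P2, P7, P6, P5, P1, P8.
Step-by-step check:
  P2 waits on nothing -> runs at once and releases res-13
  P7: everything it awaited (res-13) is free; runs, freeing res-18 and res-8
  P6: everything it awaited (res-13) is free; runs, freeing res-17
  P5: everything it awaited (res-17, res-8 and res-13) is free; runs, freeing res-5
  P1 waits on nothing -> runs at once and releases res-4 and res-14
  P8: everything it awaited (res-5 and res-13) is free; runs, freeing res-9


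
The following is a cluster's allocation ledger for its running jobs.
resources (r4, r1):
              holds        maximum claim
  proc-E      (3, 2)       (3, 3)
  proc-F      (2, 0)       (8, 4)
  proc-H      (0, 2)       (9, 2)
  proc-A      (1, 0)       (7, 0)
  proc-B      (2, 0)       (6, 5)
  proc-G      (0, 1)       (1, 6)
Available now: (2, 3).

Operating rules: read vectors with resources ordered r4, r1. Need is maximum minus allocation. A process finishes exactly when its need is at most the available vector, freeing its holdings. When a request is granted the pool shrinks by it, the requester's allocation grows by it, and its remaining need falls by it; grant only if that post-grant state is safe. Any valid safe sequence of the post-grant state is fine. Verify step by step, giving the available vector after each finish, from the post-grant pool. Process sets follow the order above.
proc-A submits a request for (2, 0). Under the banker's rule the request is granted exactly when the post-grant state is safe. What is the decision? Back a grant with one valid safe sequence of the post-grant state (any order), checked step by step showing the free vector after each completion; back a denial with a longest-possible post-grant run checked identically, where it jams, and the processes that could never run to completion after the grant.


DENY: after the grant no complete ordering would exist.
Key observation: proc-E, proc-G can finish, but then (3, 6) is all there is, and the blocked group's r4 demands exceed it.
After a pretend grant, a maximal execution: proc-E, proc-G — then nothing else fits. Check, step by step:
  pool = (0, 3)
  proc-E needs (0, 1) <= (0, 3) -> finishes; pool += (3, 2) = (3, 5)
  proc-G needs (1, 5) <= (3, 5) -> finishes; pool += (0, 1) = (3, 6)
  blocked: proc-F wants (6, 4), pool (3, 6) — not enough r4
  blocked: proc-H wants (9, 0), pool (3, 6) — not enough r4
  blocked: proc-A wants (4, 0), pool (3, 6) — not enough r4
  blocked: proc-B wants (4, 5), pool (3, 6) — not enough r4
Had the request been granted, proc-F, proc-H, proc-A and proc-B could never finish.


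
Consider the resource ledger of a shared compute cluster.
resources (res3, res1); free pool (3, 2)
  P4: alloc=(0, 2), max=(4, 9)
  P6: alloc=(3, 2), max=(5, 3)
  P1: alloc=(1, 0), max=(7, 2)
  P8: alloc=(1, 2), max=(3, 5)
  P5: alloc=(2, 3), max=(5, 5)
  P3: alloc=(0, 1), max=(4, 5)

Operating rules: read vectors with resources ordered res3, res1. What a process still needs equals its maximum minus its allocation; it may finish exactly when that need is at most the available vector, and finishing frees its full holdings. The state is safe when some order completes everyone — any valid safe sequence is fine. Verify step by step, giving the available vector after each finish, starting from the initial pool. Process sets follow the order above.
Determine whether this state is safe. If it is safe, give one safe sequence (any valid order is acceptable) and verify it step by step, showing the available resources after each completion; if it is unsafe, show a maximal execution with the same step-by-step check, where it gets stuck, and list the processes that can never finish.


SAFE — a valid safe sequence is P5, P6, P3, P8, P4, P1.
Key observation: the first exact fit in this order is P5 — it needs (3, 2) with (3, 2) free, meeting a requested resource to the last unit.
Step-by-step check:
  pool = (3, 2)
  P5 needs (3, 2) <= (3, 2) -> finishes; pool += (2, 3) = (5, 5)
  P6 needs (2, 1) <= (5, 5) -> finishes; pool += (3, 2) = (8, 7)
  P3 needs (4, 4) <= (8, 7) -> finishes; pool += (0, 1) = (8, 8)
  P8 needs (2, 3) <= (8, 8) -> finishes; pool += (1, 2) = (9, 10)
  P4 needs (4, 7) <= (9, 10) -> finishes; pool += (0, 2) = (9, 12)
  P1 needs (6, 2) <= (9, 12) -> finishes; pool += (1, 0) = (10, 12)


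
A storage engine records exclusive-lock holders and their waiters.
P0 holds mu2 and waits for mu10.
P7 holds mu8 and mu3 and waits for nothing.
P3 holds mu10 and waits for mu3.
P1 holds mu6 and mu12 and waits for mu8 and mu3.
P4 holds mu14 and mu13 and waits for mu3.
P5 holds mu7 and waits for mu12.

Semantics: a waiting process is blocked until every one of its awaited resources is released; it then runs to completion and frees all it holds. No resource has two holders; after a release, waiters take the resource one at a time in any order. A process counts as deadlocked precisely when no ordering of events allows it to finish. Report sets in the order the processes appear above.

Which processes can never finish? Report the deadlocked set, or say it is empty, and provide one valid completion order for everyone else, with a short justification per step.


The deadlocked set is empty.
Key observation: no waiting chain loops back on itself — every chain ends at a process that waits on nothing, so everyone eventually runs.
A valid finishing order for the others: P7, P3, P0, P1, P5, P4.
Verifying each step:
  run P7 (it waits on nothing); releases mu8 and mu3
  P3 waits on mu3 — all released -> runs and releases mu10
  P0 waits on mu10 — all released -> runs and releases mu2
  P1 waits on mu8 and mu3 — all released -> runs and releases mu6 and mu12
  P5 waits on mu12 — all released -> runs and releases mu7
  P4 waits on mu3 — all released -> runs and releases mu14 and mu13


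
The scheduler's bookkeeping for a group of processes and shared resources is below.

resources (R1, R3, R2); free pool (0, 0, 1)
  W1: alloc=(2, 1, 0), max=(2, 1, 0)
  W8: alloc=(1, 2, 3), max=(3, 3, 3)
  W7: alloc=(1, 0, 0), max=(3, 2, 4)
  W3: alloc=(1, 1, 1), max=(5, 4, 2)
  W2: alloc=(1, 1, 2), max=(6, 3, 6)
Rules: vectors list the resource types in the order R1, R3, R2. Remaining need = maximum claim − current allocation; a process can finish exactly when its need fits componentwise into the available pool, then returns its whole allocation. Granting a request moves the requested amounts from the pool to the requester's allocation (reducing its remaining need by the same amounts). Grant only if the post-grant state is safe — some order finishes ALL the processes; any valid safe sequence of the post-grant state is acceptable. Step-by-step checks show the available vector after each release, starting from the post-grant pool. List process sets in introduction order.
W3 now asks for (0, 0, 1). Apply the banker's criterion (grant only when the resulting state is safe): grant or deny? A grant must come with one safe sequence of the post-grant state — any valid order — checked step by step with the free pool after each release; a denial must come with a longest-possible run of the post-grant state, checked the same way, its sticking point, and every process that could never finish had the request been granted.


DENY: after the grant no complete ordering would exist.
Key observation: after W1, W8 the pool peaks at (3, 3, 3), and each blocked process is short somewhere: W7 on R2; W3 on R1; W2 on R1, R2.
After a pretend grant, a maximal execution: W1, W8 — then nothing else fits. Check, step by step:
  pool = (0, 0, 0)
  W1 needs (0, 0, 0) <= (0, 0, 0) -> finishes; pool += (2, 1, 0) = (2, 1, 0)
  W8 needs (2, 1, 0) <= (2, 1, 0) -> finishes; pool += (1, 2, 3) = (3, 3, 3)
  W7 still needs (2, 2, 4) but only (3, 3, 3) is free — short on R2
  W3 still needs (4, 3, 0) but only (3, 3, 3) is free — short on R1
  W2 still needs (5, 2, 4) but only (3, 3, 3) is free — short on R1 and R2
Post-grant, the permanently blocked set is W7, W3 and W2.


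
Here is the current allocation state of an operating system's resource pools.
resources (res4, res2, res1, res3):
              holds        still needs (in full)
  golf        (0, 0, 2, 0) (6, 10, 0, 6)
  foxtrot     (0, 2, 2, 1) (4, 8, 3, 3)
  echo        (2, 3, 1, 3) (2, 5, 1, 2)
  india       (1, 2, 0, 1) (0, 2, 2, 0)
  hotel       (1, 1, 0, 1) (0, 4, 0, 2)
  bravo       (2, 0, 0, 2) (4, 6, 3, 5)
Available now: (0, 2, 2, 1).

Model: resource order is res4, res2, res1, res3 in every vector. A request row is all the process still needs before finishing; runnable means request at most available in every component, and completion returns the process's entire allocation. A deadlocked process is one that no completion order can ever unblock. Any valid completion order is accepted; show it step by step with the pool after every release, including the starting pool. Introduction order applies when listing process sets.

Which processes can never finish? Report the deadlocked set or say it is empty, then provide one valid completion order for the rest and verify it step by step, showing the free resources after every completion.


The deadlocked set is empty.
Key observation: india can run right away; the returned allocation unlocks the remaining processes in turn.
A valid finishing order for the others: india, hotel, echo, foxtrot, bravo, golf. Check, step by step:
  pool = (0, 2, 2, 1)
  india needs (0, 2, 2, 0) <= (0, 2, 2, 1) -> finishes; pool += (1, 2, 0, 1) = (1, 4, 2, 2)
  hotel needs (0, 4, 0, 2) <= (1, 4, 2, 2) -> finishes; pool += (1, 1, 0, 1) = (2, 5, 2, 3)
  echo needs (2, 5, 1, 2) <= (2, 5, 2, 3) -> finishes; pool += (2, 3, 1, 3) = (4, 8, 3, 6)
  foxtrot needs (4, 8, 3, 3) <= (4, 8, 3, 6) -> finishes; pool += (0, 2, 2, 1) = (4, 10, 5, 7)
  bravo needs (4, 6, 3, 5) <= (4, 10, 5, 7) -> finishes; pool += (2, 0, 0, 2) = (6, 10, 5, 9)
  golf needs (6, 10, 0, 6) <= (6, 10, 5, 9) -> finishes; pool += (0, 0, 2, 0) = (6, 10, 7, 9)


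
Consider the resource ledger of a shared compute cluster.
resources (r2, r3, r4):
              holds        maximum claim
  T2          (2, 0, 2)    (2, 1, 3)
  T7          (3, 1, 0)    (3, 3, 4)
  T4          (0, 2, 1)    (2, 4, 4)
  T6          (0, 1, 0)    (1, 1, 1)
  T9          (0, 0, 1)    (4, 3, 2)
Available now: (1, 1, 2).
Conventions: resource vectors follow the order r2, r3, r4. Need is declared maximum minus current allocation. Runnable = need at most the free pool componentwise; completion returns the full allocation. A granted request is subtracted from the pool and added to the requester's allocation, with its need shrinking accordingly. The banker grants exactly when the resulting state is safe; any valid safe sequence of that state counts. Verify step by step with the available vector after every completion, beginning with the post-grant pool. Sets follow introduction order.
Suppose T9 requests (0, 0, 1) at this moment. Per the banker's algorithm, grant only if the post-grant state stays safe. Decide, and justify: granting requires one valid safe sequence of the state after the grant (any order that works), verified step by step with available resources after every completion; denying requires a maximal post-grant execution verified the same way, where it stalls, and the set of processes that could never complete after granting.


GRANT: granting preserves safety; a valid post-grant sequence is T6, T2, T4, T7, T9.
Key observation: the grant leaves (1, 1, 1) free — enough for T6, whose release restarts the cascade.
Check on the post-grant state, step by step:
  pool = (1, 1, 1)
  T6: need (1, 0, 1) fits (1, 1, 1); releases (0, 1, 0), pool now (1, 2, 1)
  T2: need (0, 1, 1) fits (1, 2, 1); releases (2, 0, 2), pool now (3, 2, 3)
  T4: need (2, 2, 3) fits (3, 2, 3); releases (0, 2, 1), pool now (3, 4, 4)
  T7: need (0, 2, 4) fits (3, 4, 4); releases (3, 1, 0), pool now (6, 5, 4)
  T9: need (4, 3, 0) fits (6, 5, 4); releases (0, 0, 2), pool now (6, 5, 6)


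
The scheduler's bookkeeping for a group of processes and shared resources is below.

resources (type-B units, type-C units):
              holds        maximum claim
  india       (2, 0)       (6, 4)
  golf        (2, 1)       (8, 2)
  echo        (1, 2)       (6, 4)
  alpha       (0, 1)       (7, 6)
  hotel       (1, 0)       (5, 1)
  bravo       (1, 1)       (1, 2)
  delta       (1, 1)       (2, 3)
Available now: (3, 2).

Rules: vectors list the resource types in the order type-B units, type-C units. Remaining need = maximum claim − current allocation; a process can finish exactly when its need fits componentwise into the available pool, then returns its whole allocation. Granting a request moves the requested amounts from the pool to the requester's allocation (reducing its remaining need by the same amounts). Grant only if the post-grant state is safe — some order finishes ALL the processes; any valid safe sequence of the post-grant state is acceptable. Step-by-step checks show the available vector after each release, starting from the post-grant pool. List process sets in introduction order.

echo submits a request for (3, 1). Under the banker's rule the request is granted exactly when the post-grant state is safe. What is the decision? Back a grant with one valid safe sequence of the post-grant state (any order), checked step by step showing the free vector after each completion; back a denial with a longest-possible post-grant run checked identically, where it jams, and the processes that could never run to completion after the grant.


GRANT: granting preserves safety; a valid post-grant sequence is bravo, delta, echo, golf, alpha, india, hotel.
Key observation: the transfer keeps a workable pool ((0, 1)); bravo starts the safe sequence.
Verifying the post-grant state step by step:
  pool = (0, 1)
  run bravo (needs (0, 1), free (0, 1)); after release of (1, 1) the pool is (1, 2)
  run delta (needs (1, 2), free (1, 2)); after release of (1, 1) the pool is (2, 3)
  run echo (needs (2, 1), free (2, 3)); after release of (4, 3) the pool is (6, 6)
  run golf (needs (6, 1), free (6, 6)); after release of (2, 1) the pool is (8, 7)
  run alpha (needs (7, 5), free (8, 7)); after release of (0, 1) the pool is (8, 8)
  run india (needs (4, 4), free (8, 8)); after release of (2, 0) the pool is (10, 8)
  run hotel (needs (4, 1), free (10, 8)); after release of (1, 0) the pool is (11, 8)
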